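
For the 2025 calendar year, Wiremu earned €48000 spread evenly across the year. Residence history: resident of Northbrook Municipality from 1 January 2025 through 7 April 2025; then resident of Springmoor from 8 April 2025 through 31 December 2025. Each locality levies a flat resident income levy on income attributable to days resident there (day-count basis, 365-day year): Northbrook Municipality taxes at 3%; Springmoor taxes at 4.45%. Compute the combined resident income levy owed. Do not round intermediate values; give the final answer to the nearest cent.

€1951.04

Northbrook Municipality, 1 January – 7 April 2025: 97 days → €48000 × 3% × 97/365 = €382.6849
Springmoor, 8 April – 31 December 2025: 268 days → €48000 × 4.45% × 268/365 = €1568.3507
Total = €1951.0356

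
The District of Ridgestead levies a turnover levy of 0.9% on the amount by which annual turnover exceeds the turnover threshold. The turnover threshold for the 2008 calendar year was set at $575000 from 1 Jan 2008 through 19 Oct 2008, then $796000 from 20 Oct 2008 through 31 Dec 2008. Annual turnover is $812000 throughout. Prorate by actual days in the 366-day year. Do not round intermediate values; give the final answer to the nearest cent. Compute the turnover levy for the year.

1 Jan – 19 Oct 2008: 293 days, exemption $575000 → ($812000 − $575000) × 0.9% × 293/366 = $1707.5656
20 Oct – 31 Dec 2008: 73 days, exemption $796000 → ($812000 − $796000) × 0.9% × 73/366 = $28.7213
Total = $1736.2869

$1736.29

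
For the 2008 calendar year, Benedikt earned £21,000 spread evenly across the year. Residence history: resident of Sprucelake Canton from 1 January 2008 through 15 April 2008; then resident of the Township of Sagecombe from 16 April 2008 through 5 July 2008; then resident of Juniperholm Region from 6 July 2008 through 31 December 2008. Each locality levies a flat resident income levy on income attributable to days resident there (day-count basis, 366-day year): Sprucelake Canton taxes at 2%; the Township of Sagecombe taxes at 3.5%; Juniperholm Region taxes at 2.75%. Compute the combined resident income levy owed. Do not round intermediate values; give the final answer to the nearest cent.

Sprucelake Canton, 1 January – 15 April 2008: 106 days → £21,000 × 2% × 106/366 = £121.6393
The Township of Sagecombe, 16 April – 5 July 2008: 81 days → £21,000 × 3.5% × 81/366 = £162.6639
Juniperholm Region, 6 July – 31 December 2008: 179 days → £21,000 × 2.75% × 179/366 = £282.4385
Total = £566.7418

£566.74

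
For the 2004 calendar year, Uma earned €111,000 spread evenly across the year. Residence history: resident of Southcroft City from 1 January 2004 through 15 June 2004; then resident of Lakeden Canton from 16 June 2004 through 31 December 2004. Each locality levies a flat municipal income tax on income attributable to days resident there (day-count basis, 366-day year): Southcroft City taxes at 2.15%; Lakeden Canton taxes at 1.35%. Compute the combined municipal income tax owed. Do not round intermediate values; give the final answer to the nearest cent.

€1,903.68

Southcroft City, 1 January – 15 June 2004: 167 days → €111,000 × 2.15% × 167/366 = €1,088.9221
Lakeden Canton, 16 June – 31 December 2004: 199 days → €111,000 × 1.35% × 199/366 = €814.7582
Total = €1,903.6803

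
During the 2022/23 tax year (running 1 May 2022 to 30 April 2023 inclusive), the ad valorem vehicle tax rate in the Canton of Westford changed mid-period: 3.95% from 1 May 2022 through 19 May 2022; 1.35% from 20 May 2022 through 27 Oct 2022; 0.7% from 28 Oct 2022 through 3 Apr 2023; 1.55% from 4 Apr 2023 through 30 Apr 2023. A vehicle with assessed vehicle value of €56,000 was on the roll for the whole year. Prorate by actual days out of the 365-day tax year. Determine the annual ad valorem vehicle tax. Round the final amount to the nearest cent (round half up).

€682.51

1 May – 19 May 2022: 19 days at 3.95% → €56,000 × 3.95% × 19/365 = €115.1452
20 May – 27 Oct 2022: 161 days at 1.35% → €56,000 × 1.35% × 161/365 = €333.4685
28 Oct 2022 – 3 Apr 2023: 158 days at 0.7% → €56,000 × 0.7% × 158/365 = €169.6877
4 Apr – 30 Apr 2023: 27 days at 1.55% → €56,000 × 1.55% × 27/365 = €64.2082
Total = €682.5096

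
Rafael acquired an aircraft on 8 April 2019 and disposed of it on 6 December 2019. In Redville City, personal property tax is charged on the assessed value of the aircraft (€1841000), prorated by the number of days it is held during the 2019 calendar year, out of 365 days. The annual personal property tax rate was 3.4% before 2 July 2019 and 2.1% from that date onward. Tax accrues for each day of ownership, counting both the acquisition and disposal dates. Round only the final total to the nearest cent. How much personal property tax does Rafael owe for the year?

8 April – 1 July 2019: 85 days at 3.4% → €1841000 × 3.4% × 85/365 = €14576.6849
2 July – 6 December 2019: 158 days at 2.1% → €1841000 × 2.1% × 158/365 = €16735.4466
Total = €31312.1315

€31312.13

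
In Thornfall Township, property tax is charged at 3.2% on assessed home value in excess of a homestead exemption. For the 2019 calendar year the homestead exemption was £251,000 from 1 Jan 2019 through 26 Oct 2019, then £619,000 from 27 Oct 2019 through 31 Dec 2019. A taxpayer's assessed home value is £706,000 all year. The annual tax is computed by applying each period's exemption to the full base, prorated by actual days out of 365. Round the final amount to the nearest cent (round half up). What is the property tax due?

1 Jan – 26 Oct 2019: 299 days, exemption £251,000 → (£706,000 − £251,000) × 3.2% × 299/365 = £11,927.2329
27 Oct – 31 Dec 2019: 66 days, exemption £619,000 → (£706,000 − £619,000) × 3.2% × 66/365 = £503.4082
Total = £12,430.6411

£12,430.64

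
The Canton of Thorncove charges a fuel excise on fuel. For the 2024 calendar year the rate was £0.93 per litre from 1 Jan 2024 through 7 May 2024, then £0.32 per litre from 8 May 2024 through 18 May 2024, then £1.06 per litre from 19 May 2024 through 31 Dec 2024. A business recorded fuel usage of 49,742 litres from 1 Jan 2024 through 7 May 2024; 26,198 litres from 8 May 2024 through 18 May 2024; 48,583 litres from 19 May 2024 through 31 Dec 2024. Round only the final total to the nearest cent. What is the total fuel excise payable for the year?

1 Jan – 7 May 2024: 49,742 litres at £0.93/litre → £46,260.06
8 May – 18 May 2024: 26,198 litres at £0.32/litre → £8,383.36
19 May – 31 Dec 2024: 48,583 litres at £1.06/litre → £51,497.98

£106,141.40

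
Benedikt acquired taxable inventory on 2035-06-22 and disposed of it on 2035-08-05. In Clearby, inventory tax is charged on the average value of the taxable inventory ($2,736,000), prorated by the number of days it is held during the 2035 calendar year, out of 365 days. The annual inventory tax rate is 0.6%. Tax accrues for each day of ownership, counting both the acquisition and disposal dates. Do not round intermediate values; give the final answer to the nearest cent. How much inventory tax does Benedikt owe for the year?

Days held (2035-06-22 to 2035-08-05): 45 out of 365
Tax = $2,736,000 × 0.6% × 45/365 = $2,023.8904

$2,023.89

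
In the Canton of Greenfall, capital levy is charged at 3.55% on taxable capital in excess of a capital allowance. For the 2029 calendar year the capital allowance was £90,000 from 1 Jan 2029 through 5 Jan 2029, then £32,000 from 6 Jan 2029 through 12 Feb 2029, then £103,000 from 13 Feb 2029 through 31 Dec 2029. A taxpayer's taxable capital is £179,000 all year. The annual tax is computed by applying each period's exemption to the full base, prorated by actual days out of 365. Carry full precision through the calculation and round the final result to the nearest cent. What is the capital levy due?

£2,966.73

1 Jan – 5 Jan 2029: 5 days, exemption £90,000 → (£179,000 − £90,000) × 3.55% × 5/365 = £43.2808
6 Jan – 12 Feb 2029: 38 days, exemption £32,000 → (£179,000 − £32,000) × 3.55% × 38/365 = £543.2959
13 Feb – 31 Dec 2029: 322 days, exemption £103,000 → (£179,000 − £103,000) × 3.55% × 322/365 = £2,380.1534
Total = £2,966.7301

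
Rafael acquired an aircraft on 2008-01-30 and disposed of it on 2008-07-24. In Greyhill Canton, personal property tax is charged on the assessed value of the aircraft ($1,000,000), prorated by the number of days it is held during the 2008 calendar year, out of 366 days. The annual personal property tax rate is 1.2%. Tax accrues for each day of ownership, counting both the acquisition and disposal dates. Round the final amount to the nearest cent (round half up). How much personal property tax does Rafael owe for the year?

$5,803.28

Days held (2008-01-30 to 2008-07-24): 177 out of 366
Tax = $1,000,000 × 1.2% × 177/366 = $5,803.2787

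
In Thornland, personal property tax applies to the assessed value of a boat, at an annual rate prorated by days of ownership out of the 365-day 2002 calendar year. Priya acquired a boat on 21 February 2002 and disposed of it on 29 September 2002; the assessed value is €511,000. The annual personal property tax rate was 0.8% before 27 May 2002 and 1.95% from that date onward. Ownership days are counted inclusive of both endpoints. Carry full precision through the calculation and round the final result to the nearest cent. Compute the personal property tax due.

21 February – 26 May 2002: 95 days at 0.8% → €511,000 × 0.8% × 95/365 = €1,064.0000
27 May – 29 September 2002: 126 days at 1.95% → €511,000 × 1.95% × 126/365 = €3,439.8000
Total = €4,503.8000

€4,503.80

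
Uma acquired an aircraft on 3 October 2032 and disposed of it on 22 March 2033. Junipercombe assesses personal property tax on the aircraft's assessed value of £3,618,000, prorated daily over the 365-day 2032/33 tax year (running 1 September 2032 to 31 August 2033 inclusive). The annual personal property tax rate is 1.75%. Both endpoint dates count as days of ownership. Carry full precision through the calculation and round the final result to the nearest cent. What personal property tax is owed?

£29,662.64

Days held (3 October 2032 – 22 March 2033): 171 out of 365
Tax = £3,618,000 × 1.75% × 171/365 = £29,662.6438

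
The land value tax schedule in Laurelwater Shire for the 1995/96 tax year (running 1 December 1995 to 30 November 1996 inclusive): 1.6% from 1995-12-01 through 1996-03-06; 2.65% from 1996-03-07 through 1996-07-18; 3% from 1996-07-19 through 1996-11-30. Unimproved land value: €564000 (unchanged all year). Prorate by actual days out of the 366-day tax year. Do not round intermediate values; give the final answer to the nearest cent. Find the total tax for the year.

1995-12-01 to 1996-03-06: 97 days at 1.6% → €564000 × 1.6% × 97/366 = €2391.6066
1996-03-07 to 1996-07-18: 134 days at 2.65% → €564000 × 2.65% × 134/366 = €5472.0328
1996-07-19 to 1996-11-30: 135 days at 3% → €564000 × 3% × 135/366 = €6240.9836
Total = €14104.6230

€14104.62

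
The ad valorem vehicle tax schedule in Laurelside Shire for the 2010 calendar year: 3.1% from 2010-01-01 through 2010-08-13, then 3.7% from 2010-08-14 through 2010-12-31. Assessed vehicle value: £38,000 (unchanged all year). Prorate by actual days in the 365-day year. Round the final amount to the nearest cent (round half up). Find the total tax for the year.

£1,265.45

2010-01-01 to 2010-08-13: 225 days at 3.1% → £38,000 × 3.1% × 225/365 = £726.1644
2010-08-14 to 2010-12-31: 140 days at 3.7% → £38,000 × 3.7% × 140/365 = £539.2877
Total = £1,265.4521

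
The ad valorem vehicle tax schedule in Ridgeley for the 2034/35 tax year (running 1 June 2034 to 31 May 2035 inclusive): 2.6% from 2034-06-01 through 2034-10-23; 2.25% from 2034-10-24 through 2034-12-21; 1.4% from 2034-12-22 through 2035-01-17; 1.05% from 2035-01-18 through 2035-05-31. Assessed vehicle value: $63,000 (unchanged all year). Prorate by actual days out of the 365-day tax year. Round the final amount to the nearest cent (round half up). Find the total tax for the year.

$1,187.94

2034-06-01 to 2034-10-23: 145 days at 2.6% → $63,000 × 2.6% × 145/365 = $650.7123
2034-10-24 to 2034-12-21: 59 days at 2.25% → $63,000 × 2.25% × 59/365 = $229.1301
2034-12-22 to 2035-01-17: 27 days at 1.4% → $63,000 × 1.4% × 27/365 = $65.2438
2035-01-18 to 2035-05-31: 134 days at 1.05% → $63,000 × 1.05% × 134/365 = $242.8521
Total = $1,187.9384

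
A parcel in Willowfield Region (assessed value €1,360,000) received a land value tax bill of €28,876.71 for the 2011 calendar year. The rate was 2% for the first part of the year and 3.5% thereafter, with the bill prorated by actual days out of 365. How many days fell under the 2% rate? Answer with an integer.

335 days

Let d = days at the first rate; then 365 − d days at the second rate.
€1,360,000 × [2%·d + 3.5%·(365−d)] / 365 = €28,876.71
Solving gives d = 335, so the new rate took effect on 2 December 2011.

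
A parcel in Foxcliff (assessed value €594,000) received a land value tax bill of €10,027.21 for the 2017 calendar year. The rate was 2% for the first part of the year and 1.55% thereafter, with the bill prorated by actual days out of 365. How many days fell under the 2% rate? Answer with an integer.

112 days

Let d = days at the first rate; then 365 − d days at the second rate.
€594,000 × [2%·d + 1.55%·(365−d)] / 365 = €10,027.21
Solving gives d = 112, so the new rate took effect on 23 April 2017.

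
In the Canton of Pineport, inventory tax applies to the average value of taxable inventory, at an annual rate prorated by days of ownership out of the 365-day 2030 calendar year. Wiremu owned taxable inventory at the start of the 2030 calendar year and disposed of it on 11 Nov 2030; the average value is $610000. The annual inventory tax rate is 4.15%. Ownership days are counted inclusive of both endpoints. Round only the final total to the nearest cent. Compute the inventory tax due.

Days held (1 Jan – 11 Nov 2030): 315 out of 365
Tax = $610000 × 4.15% × 315/365 = $21847.1918

$21847.19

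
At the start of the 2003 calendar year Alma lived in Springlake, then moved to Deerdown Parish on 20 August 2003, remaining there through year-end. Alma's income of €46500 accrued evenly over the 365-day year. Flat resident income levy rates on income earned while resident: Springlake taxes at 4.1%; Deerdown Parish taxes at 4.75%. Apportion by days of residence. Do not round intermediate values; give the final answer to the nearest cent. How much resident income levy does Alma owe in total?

Springlake, 1 January – 19 August 2003: 231 days → €46500 × 4.1% × 231/365 = €1206.5795
Deerdown Parish, 20 August – 31 December 2003: 134 days → €46500 × 4.75% × 134/365 = €810.8836
Total = €2017.4630

€2017.46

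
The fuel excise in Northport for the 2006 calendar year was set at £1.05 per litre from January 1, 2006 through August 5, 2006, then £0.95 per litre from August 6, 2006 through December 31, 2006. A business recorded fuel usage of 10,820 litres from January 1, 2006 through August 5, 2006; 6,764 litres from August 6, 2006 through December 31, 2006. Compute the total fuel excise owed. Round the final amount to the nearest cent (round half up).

£17,786.80

January 1 – August 5, 2006: 10,820 litres at £1.05/litre → £11,361.00
August 6 – December 31, 2006: 6,764 litres at £0.95/litre → £6,425.80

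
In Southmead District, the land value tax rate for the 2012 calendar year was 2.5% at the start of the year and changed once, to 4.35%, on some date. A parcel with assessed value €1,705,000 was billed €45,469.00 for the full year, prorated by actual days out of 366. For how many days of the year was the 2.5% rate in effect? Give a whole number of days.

Let d = days at the first rate; then 366 − d days at the second rate.
€1,705,000 × [2.5%·d + 4.35%·(366−d)] / 366 = €45,469.00
Solving gives d = 333, so the new rate took effect on November 29, 2012.

333 days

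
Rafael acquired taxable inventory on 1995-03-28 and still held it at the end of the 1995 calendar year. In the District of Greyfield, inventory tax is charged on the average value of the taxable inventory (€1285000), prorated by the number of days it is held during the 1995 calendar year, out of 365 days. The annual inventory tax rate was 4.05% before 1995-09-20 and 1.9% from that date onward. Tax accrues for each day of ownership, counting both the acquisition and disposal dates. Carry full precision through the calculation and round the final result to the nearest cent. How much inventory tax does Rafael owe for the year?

1995-03-28 to 1995-09-19: 176 days at 4.05% → €1285000 × 4.05% × 176/365 = €25094.4658
1995-09-20 to 1995-12-31: 103 days at 1.9% → €1285000 × 1.9% × 103/365 = €6889.7123
Total = €31984.1781

€31984.18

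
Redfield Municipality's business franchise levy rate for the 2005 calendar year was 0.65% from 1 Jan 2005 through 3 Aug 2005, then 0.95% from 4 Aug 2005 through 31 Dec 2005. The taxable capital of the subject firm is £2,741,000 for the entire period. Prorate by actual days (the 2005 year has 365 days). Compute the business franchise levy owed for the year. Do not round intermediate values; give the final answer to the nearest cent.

1 Jan – 3 Aug 2005: 215 days at 0.65% → £2,741,000 × 0.65% × 215/365 = £10,494.6507
4 Aug – 31 Dec 2005: 150 days at 0.95% → £2,741,000 × 0.95% × 150/365 = £10,701.1644
Total = £21,195.8151

£21,195.82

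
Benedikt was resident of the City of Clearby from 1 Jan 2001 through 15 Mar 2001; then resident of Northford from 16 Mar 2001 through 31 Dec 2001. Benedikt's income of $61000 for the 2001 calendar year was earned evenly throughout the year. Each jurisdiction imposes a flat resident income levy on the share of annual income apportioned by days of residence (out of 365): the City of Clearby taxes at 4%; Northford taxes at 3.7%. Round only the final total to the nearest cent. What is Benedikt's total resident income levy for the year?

$2294.10

The City of Clearby, 1 Jan – 15 Mar 2001: 74 days → $61000 × 4% × 74/365 = $494.6849
Northford, 16 Mar – 31 Dec 2001: 291 days → $61000 × 3.7% × 291/365 = $1799.4164
Total = $2294.1014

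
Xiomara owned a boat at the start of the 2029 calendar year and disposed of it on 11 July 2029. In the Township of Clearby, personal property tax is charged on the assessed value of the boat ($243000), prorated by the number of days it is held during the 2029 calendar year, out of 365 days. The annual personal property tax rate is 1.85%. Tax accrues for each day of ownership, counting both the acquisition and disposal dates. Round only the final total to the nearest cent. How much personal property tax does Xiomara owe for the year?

Days held (1 January – 11 July 2029): 192 out of 365
Tax = $243000 × 1.85% × 192/365 = $2364.7562

$2364.76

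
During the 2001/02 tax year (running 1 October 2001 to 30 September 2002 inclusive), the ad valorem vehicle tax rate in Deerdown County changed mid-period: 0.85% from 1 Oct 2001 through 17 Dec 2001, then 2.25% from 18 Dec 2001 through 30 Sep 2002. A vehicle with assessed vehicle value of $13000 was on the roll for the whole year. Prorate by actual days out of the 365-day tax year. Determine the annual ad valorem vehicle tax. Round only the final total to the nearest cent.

$253.61

1 Oct – 17 Dec 2001: 78 days at 0.85% → $13000 × 0.85% × 78/365 = $23.6137
18 Dec 2001 – 30 Sep 2002: 287 days at 2.25% → $13000 × 2.25% × 287/365 = $229.9932
Total = $253.6068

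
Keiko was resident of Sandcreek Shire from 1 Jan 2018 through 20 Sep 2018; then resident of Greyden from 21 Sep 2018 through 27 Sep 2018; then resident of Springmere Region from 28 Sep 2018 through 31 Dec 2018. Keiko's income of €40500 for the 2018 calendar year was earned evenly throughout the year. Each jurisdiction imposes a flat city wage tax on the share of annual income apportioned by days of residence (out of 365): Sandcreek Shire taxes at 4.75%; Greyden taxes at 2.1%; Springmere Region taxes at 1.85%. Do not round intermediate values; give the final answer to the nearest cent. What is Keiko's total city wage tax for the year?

Sandcreek Shire, 1 Jan – 20 Sep 2018: 263 days → €40500 × 4.75% × 263/365 = €1386.1541
Greyden, 21 Sep – 27 Sep 2018: 7 days → €40500 × 2.1% × 7/365 = €16.3110
Springmere Region, 28 Sep – 31 Dec 2018: 95 days → €40500 × 1.85% × 95/365 = €195.0103
Total = €1597.4753

€1597.48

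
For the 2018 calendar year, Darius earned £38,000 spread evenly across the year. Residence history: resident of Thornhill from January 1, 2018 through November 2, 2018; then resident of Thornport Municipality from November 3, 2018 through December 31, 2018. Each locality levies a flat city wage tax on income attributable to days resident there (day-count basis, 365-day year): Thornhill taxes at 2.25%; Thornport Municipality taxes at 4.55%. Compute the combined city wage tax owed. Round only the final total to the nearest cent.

Thornhill, January 1 – November 2, 2018: 306 days → £38,000 × 2.25% × 306/365 = £716.7945
Thornport Municipality, November 3 – December 31, 2018: 59 days → £38,000 × 4.55% × 59/365 = £279.4822
Total = £996.2767

£996.28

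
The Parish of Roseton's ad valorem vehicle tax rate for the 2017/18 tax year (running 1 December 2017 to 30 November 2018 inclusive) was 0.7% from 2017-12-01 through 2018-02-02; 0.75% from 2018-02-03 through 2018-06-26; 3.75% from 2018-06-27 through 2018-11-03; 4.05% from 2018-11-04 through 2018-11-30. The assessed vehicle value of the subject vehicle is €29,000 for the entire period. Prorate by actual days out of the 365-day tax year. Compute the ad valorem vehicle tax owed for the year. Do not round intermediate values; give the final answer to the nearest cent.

€595.61

2017-12-01 to 2018-02-02: 64 days at 0.7% → €29,000 × 0.7% × 64/365 = €35.5945
2018-02-03 to 2018-06-26: 144 days at 0.75% → €29,000 × 0.75% × 144/365 = €85.8082
2018-06-27 to 2018-11-03: 130 days at 3.75% → €29,000 × 3.75% × 130/365 = €387.3288
2018-11-04 to 2018-11-30: 27 days at 4.05% → €29,000 × 4.05% × 27/365 = €86.8808
Total = €595.6123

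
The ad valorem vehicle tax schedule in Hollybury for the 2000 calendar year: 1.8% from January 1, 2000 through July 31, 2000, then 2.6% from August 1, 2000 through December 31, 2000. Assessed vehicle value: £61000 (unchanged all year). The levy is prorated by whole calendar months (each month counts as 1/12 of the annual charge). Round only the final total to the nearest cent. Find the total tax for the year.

£1301.33

January 1 – July 31, 2000: 7 months at 1.8% → £61000 × 1.8% × 7/12 = £640.5000
August 1 – December 31, 2000: 5 months at 2.6% → £61000 × 2.6% × 5/12 = £660.8333
Total = £1301.3333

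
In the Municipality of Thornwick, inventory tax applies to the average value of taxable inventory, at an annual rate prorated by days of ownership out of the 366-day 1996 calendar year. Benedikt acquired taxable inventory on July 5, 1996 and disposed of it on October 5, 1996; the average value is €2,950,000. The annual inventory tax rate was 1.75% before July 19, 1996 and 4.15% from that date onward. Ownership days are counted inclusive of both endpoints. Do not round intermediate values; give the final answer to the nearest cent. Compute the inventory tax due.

€28,399.80

July 5 – July 18, 1996: 14 days at 1.75% → €2,950,000 × 1.75% × 14/366 = €1,974.7268
July 19 – October 5, 1996: 79 days at 4.15% → €2,950,000 × 4.15% × 79/366 = €26,425.0683
Total = €28,399.7951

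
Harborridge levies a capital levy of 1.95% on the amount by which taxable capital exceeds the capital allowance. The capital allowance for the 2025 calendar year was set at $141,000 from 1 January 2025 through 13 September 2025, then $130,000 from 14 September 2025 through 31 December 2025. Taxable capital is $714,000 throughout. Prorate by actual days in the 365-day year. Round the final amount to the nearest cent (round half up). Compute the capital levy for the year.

1 January – 13 September 2025: 256 days, exemption $141,000 → ($714,000 − $141,000) × 1.95% × 256/365 = $7,836.7562
14 September – 31 December 2025: 109 days, exemption $130,000 → ($714,000 − $130,000) × 1.95% × 109/365 = $3,400.8000
Total = $11,237.5562

$11,237.56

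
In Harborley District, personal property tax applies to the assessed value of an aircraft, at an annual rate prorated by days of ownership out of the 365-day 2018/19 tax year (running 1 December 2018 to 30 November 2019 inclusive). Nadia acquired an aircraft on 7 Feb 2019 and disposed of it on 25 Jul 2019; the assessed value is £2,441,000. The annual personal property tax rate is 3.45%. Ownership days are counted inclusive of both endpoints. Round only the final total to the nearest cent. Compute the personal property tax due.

Days held (7 Feb – 25 Jul 2019): 169 out of 365
Tax = £2,441,000 × 3.45% × 169/365 = £38,992.4671

£38,992.47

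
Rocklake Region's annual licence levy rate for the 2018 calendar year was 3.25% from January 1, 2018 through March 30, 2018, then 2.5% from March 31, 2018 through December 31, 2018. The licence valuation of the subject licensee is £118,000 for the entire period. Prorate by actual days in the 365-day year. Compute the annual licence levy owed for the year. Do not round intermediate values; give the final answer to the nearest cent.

January 1 – March 30, 2018: 89 days at 3.25% → £118,000 × 3.25% × 89/365 = £935.1096
March 31 – December 31, 2018: 276 days at 2.5% → £118,000 × 2.5% × 276/365 = £2,230.6849
Total = £3,165.7945

£3,165.79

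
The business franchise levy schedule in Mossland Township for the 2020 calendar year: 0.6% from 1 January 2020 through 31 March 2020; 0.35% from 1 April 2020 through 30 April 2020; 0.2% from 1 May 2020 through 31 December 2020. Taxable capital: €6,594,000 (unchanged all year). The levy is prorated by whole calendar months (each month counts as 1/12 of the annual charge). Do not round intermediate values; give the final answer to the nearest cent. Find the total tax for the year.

1 January – 31 March 2020: 3 months at 0.6% → €6,594,000 × 0.6% × 3/12 = €9,891.0000
1 April – 30 April 2020: 1 month at 0.35% → €6,594,000 × 0.35% × 1/12 = €1,923.2500
1 May – 31 December 2020: 8 months at 0.2% → €6,594,000 × 0.2% × 8/12 = €8,792.0000
Total = €20,606.2500

€20,606.25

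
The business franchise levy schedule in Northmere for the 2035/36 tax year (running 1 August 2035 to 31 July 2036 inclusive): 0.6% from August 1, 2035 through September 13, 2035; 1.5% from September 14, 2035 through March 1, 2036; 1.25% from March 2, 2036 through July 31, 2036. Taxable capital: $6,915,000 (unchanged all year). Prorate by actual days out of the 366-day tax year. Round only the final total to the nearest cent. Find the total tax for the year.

$89,063.69

August 1 – September 13, 2035: 44 days at 0.6% → $6,915,000 × 0.6% × 44/366 = $4,987.8689
September 14, 2035 – March 1, 2036: 170 days at 1.5% → $6,915,000 × 1.5% × 170/366 = $48,178.2787
March 2 – July 31, 2036: 152 days at 1.25% → $6,915,000 × 1.25% × 152/366 = $35,897.5410
Total = $89,063.6885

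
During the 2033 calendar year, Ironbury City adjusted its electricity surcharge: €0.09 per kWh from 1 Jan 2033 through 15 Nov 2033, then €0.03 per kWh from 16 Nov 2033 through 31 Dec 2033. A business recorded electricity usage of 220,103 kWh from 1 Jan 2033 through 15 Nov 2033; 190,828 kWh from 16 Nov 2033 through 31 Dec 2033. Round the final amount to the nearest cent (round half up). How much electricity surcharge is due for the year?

€25,534.11

1 Jan – 15 Nov 2033: 220,103 kWh at €0.09/kWh → €19,809.27
16 Nov – 31 Dec 2033: 190,828 kWh at €0.03/kWh → €5,724.84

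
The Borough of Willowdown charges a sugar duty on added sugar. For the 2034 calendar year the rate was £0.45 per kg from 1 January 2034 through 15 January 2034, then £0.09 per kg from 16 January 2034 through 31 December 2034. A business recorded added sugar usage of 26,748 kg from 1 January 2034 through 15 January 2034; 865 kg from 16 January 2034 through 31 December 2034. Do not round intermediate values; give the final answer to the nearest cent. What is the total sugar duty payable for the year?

£12,114.45

1 January – 15 January 2034: 26,748 kg at £0.45/kg → £12,036.60
16 January – 31 December 2034: 865 kg at £0.09/kg → £77.85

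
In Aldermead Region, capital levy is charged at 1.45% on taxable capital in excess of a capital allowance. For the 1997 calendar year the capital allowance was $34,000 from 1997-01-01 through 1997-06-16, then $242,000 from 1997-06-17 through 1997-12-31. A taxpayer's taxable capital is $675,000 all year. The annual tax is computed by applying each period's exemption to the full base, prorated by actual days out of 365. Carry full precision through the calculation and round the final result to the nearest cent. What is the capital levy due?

1997-01-01 to 1997-06-16: 167 days, exemption $34,000 → ($675,000 − $34,000) × 1.45% × 167/365 = $4,252.5521
1997-06-17 to 1997-12-31: 198 days, exemption $242,000 → ($675,000 − $242,000) × 1.45% × 198/365 = $3,405.8712
Total = $7,658.4233

$7,658.42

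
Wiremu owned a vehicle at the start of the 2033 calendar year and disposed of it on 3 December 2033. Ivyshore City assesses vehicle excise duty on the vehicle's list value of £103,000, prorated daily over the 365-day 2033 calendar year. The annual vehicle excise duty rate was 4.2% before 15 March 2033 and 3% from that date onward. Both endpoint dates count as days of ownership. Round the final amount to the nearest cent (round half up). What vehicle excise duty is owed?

1 January – 14 March 2033: 73 days at 4.2% → £103,000 × 4.2% × 73/365 = £865.2000
15 March – 3 December 2033: 264 days at 3% → £103,000 × 3% × 264/365 = £2,234.9589
Total = £3,100.1589

£3,100.16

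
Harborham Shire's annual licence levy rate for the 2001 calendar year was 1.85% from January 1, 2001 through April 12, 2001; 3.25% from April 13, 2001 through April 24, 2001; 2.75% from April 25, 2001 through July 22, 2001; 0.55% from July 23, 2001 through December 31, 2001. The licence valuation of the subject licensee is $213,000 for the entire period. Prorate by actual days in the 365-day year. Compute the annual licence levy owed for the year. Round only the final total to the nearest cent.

$3,276.99

January 1 – April 12, 2001: 102 days at 1.85% → $213,000 × 1.85% × 102/365 = $1,101.1808
April 13 – April 24, 2001: 12 days at 3.25% → $213,000 × 3.25% × 12/365 = $227.5890
April 25 – July 22, 2001: 89 days at 2.75% → $213,000 × 2.75% × 89/365 = $1,428.2671
July 23 – December 31, 2001: 162 days at 0.55% → $213,000 × 0.55% × 162/365 = $519.9534
Total = $3,276.9904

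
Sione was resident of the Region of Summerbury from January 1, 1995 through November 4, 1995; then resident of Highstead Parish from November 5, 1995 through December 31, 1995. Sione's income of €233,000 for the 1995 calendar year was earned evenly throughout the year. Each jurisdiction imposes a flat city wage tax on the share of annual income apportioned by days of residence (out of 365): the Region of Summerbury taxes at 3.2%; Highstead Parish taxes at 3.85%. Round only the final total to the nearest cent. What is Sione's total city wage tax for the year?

The Region of Summerbury, January 1 – November 4, 1995: 308 days → €233,000 × 3.2% × 308/365 = €6,291.6384
Highstead Parish, November 5 – December 31, 1995: 57 days → €233,000 × 3.85% × 57/365 = €1,400.8726
Total = €7,692.5110

€7,692.51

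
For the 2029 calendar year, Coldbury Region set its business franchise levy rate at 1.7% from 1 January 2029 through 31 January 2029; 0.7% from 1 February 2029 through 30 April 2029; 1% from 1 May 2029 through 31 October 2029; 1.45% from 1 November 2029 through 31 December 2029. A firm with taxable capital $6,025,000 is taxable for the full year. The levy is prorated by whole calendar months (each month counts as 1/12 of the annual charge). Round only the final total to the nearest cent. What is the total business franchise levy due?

$63,764.58

1 January – 31 January 2029: 1 month at 1.7% → $6,025,000 × 1.7% × 1/12 = $8,535.4167
1 February – 30 April 2029: 3 months at 0.7% → $6,025,000 × 0.7% × 3/12 = $10,543.7500
1 May – 31 October 2029: 6 months at 1% → $6,025,000 × 1% × 6/12 = $30,125.0000
1 November – 31 December 2029: 2 months at 1.45% → $6,025,000 × 1.45% × 2/12 = $14,560.4167
Total = $63,764.5833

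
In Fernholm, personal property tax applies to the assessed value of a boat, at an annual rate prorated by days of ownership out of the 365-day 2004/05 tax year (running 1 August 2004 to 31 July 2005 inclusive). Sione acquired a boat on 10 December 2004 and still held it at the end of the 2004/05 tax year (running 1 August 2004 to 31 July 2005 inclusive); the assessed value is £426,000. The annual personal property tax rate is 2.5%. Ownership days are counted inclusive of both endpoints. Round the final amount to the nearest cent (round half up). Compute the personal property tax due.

£6,827.67

Days held (10 December 2004 – 31 July 2005): 234 out of 365
Tax = £426,000 × 2.5% × 234/365 = £6,827.6712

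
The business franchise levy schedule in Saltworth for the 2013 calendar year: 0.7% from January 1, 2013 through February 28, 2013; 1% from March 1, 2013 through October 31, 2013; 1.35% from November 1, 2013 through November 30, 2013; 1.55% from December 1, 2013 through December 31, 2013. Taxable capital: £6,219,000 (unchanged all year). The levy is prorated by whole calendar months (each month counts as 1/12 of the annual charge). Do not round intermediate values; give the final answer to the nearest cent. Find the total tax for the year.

January 1 – February 28, 2013: 2 months at 0.7% → £6,219,000 × 0.7% × 2/12 = £7,255.5000
March 1 – October 31, 2013: 8 months at 1% → £6,219,000 × 1% × 8/12 = £41,460.0000
November 1 – November 30, 2013: 1 month at 1.35% → £6,219,000 × 1.35% × 1/12 = £6,996.3750
December 1 – December 31, 2013: 1 month at 1.55% → £6,219,000 × 1.55% × 1/12 = £8,032.8750
Total = £63,744.7500

£63,744.75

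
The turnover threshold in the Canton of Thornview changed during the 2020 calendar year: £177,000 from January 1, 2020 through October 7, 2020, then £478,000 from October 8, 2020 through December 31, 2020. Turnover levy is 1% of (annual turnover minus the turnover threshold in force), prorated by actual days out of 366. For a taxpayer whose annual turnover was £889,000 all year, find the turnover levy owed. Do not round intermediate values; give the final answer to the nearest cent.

£6,420.96

January 1 – October 7, 2020: 281 days, exemption £177,000 → (£889,000 − £177,000) × 1% × 281/366 = £5,466.4481
October 8 – December 31, 2020: 85 days, exemption £478,000 → (£889,000 − £478,000) × 1% × 85/366 = £954.5082
Total = £6,420.9563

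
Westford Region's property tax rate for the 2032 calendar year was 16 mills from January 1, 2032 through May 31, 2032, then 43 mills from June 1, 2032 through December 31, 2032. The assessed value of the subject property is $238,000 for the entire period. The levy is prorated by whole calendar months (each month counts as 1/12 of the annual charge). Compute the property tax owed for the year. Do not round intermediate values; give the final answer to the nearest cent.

$7,556.50

January 1 – May 31, 2032: 5 months at 16 mills → $238,000 × 1.6% × 5/12 = $1,586.6667
June 1 – December 31, 2032: 7 months at 43 mills → $238,000 × 4.3% × 7/12 = $5,969.8333
Total = $7,556.5000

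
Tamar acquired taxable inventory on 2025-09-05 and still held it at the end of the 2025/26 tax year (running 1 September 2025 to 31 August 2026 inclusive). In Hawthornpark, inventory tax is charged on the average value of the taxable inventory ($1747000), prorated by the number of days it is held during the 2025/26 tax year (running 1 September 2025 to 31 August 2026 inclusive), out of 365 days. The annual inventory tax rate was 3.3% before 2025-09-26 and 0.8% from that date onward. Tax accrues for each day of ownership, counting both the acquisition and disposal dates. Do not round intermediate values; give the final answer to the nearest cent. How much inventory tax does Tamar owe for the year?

2025-09-05 to 2025-09-25: 21 days at 3.3% → $1747000 × 3.3% × 21/365 = $3316.9068
2025-09-26 to 2026-08-31: 340 days at 0.8% → $1747000 × 0.8% × 340/365 = $13018.7397
Total = $16335.6466

$16335.65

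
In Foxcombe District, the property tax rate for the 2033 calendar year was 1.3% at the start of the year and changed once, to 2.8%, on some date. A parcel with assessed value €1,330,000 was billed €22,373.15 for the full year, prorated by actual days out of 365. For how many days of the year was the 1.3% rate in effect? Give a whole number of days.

Let d = days at the first rate; then 365 − d days at the second rate.
€1,330,000 × [1.3%·d + 2.8%·(365−d)] / 365 = €22,373.15
Solving gives d = 272, so the new rate took effect on 30 Sep 2033.

272 days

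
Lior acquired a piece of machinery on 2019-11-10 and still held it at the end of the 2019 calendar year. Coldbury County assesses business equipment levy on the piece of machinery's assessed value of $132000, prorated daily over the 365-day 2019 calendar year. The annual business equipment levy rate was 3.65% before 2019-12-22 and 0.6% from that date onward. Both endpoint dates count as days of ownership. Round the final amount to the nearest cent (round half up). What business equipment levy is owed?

2019-11-10 to 2019-12-21: 42 days at 3.65% → $132000 × 3.65% × 42/365 = $554.4000
2019-12-22 to 2019-12-31: 10 days at 0.6% → $132000 × 0.6% × 10/365 = $21.6986
Total = $576.0986

$576.10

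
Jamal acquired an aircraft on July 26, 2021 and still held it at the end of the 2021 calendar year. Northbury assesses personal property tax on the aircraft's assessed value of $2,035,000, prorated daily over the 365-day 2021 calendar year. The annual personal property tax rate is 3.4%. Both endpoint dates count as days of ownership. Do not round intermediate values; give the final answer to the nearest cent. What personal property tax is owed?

Days held (July 26 – December 31, 2021): 159 out of 365
Tax = $2,035,000 × 3.4% × 159/365 = $30,140.3014

$30,140.30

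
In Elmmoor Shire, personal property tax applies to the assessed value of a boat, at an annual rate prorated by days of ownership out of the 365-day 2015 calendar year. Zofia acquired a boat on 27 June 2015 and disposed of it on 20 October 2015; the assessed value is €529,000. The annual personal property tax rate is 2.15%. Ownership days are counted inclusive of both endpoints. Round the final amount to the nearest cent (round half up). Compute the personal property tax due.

€3,614.59

Days held (27 June – 20 October 2015): 116 out of 365
Tax = €529,000 × 2.15% × 116/365 = €3,614.5918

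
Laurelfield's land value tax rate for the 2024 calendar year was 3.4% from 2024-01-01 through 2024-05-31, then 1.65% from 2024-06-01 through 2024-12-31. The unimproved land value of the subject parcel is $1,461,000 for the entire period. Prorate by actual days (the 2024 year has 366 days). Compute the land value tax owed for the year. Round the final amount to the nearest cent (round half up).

$34,724.70

2024-01-01 to 2024-05-31: 152 days at 3.4% → $1,461,000 × 3.4% × 152/366 = $20,629.6393
2024-06-01 to 2024-12-31: 214 days at 1.65% → $1,461,000 × 1.65% × 214/366 = $14,095.0574
Total = $34,724.6967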